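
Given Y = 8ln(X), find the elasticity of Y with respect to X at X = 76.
Elasticity = 1/ln(76) ≈ 0.2309

Elasticity = (dY/dX) · (X/Y)

dY/dX = 8/X
At X = 76: dY/dX = 2/19, Y = 8·ln(76)

Elasticity = (2/19) · (76 / (8·ln(76))) = 1/ln(76) ≈ 0.2309

Interpretation: for a small percentage change in X, the percentage change in Y is approximately 0.23 times as large.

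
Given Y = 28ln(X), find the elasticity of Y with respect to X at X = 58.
Elasticity = 1/ln(58) ≈ 0.2463

Elasticity = (dY/dX) · (X/Y)

dY/dX = 28/X
At X = 58: dY/dX = 14/29, Y = 28·ln(58)

Elasticity = (14/29) · (58 / (28·ln(58))) = 1/ln(58) ≈ 0.2463

Interpretation: for a small percentage change in X, the percentage change in Y is approximately 0.25 times as large.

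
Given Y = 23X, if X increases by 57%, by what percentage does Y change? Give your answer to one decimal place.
57.0%

For Y = 23X:
If X → X(1 + 0.57)
Then Y → Y · (1 + 0.57)^1
     = Y · 1.5700

Percentage change = ((1 + 0.57)^1 − 1) × 100% = 57.0%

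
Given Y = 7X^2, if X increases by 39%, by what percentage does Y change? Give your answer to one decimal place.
93.2%

For Y = 7X^2:
If X → X(1 + 0.39)
Then Y → Y · (1 + 0.39)^2
     = Y · 1.9321

Percentage change = ((1 + 0.39)^2 − 1) × 100% ≈ 93.2%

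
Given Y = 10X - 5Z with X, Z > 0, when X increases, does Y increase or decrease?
Y increases

Taking the partial derivative:
∂Y/∂X = 10

∂Y/∂X = 10 > 0 (assuming positive values)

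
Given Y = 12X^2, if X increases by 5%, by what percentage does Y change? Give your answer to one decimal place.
10.3%

For Y = 12X^2:
If X → X(1 + 0.05)
Then Y → Y · (1 + 0.05)^2
     = Y · 1.1025

Percentage change = ((1 + 0.05)^2 − 1) × 100% ≈ 10.3%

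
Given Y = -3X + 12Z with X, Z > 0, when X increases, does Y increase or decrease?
Y decreases

Taking the partial derivative:
∂Y/∂X = -3

∂Y/∂X = -3 < 0 (assuming positive values)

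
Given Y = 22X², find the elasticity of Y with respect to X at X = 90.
Elasticity = 2

Elasticity = (dY/dX) · (X/Y)

dY/dX = 44·X
At X = 90: dY/dX = 3960, Y = 178200

Elasticity = 3960 · (90 / 178200) = 2

Interpretation: for a small percentage change in X, the percentage change in Y is approximately 2.00 times as large.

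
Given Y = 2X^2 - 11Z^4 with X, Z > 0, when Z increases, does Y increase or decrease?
Y decreases

Taking the partial derivative:
∂Y/∂Z = -44Z^3

∂Y/∂Z = -44Z^3 < 0 (assuming positive values)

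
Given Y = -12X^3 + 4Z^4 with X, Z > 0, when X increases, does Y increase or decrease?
Y decreases

Taking the partial derivative:
∂Y/∂X = -36X^2

∂Y/∂X = -36X^2 < 0 (assuming positive values)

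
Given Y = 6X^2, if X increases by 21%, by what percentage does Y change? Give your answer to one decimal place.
46.4%

For Y = 6X^2:
If X → X(1 + 0.21)
Then Y → Y · (1 + 0.21)^2
     = Y · 1.4641

Percentage change = ((1 + 0.21)^2 − 1) × 100% ≈ 46.4%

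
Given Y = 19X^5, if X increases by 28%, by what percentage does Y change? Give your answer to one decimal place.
243.6%

For Y = 19X^5:
If X → X(1 + 0.28)
Then Y → Y · (1 + 0.28)^5
     ≈ Y · 3.4360

Percentage change = ((1 + 0.28)^5 − 1) × 100% ≈ 243.6%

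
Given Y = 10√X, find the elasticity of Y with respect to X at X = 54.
Elasticity = 1/2

Elasticity = (dY/dX) · (X/Y)

dY/dX = 5/√X
At X = 54: dY/dX = 5·√6/18, Y = 30·√6

Elasticity = (5·√6/18) · (54 / (30·√6)) = 1/2

Interpretation: for a small percentage change in X, the percentage change in Y is approximately 0.50 times as large.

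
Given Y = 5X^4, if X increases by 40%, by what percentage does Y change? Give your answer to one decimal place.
284.2%

For Y = 5X^4:
If X → X(1 + 0.4)
Then Y → Y · (1 + 0.4)^4
     = Y · 3.8416

Percentage change = ((1 + 0.4)^4 − 1) × 100% ≈ 284.2%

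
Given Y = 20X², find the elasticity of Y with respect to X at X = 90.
Elasticity = 2

Elasticity = (dY/dX) · (X/Y)

dY/dX = 40·X
At X = 90: dY/dX = 3600, Y = 162000

Elasticity = 3600 · (90 / 162000) = 2

Interpretation: for a small percentage change in X, the percentage change in Y is approximately 2.00 times as large.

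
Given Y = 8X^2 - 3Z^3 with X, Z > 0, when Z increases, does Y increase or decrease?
Y decreases

Taking the partial derivative:
∂Y/∂Z = -9Z^2

∂Y/∂Z = -9Z^2 < 0 (assuming positive values)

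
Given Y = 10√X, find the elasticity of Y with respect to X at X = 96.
Elasticity = 1/2

Elasticity = (dY/dX) · (X/Y)

dY/dX = 5/√X
At X = 96: dY/dX = 5·√6/24, Y = 40·√6

Elasticity = (5·√6/24) · (96 / (40·√6)) = 1/2

Interpretation: for a small percentage change in X, the percentage change in Y is approximately 0.50 times as large.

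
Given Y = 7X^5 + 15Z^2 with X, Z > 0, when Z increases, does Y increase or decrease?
Y increases

Taking the partial derivative:
∂Y/∂Z = 30Z

∂Y/∂Z = 30Z > 0 (assuming positive values)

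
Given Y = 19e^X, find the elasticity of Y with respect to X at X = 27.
Elasticity = 27

Elasticity = (dY/dX) · (X/Y)

dY/dX = 19·e^X
At X = 27: dY/dX = 19·e^27, Y = 19·e^27

Elasticity = (19·e^27) · (27 / (19·e^27)) = 27

Interpretation: for a small percentage change in X, the percentage change in Y is approximately 27.00 times as large.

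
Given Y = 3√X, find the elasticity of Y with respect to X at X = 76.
Elasticity = 1/2

Elasticity = (dY/dX) · (X/Y)

dY/dX = 3/(2·√X)
At X = 76: dY/dX = 3·√19/76, Y = 6·√19

Elasticity = (3·√19/76) · (76 / (6·√19)) = 1/2

Interpretation: for a small percentage change in X, the percentage change in Y is approximately 0.50 times as large.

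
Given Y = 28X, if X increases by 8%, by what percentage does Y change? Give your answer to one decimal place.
8.0%

For Y = 28X:
If X → X(1 + 0.08)
Then Y → Y · (1 + 0.08)^1
     = Y · 1.0800

Percentage change = ((1 + 0.08)^1 − 1) × 100% = 8.0%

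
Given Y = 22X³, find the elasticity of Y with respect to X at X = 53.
Elasticity = 3

Elasticity = (dY/dX) · (X/Y)

dY/dX = 66·X²
At X = 53: dY/dX = 185394, Y = 3275294

Elasticity = 185394 · (53 / 3275294) = 3

Interpretation: for a small percentage change in X, the percentage change in Y is approximately 3.00 times as large.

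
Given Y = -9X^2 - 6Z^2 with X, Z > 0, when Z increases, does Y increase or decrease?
Y decreases

Taking the partial derivative:
∂Y/∂Z = -12Z

∂Y/∂Z = -12Z < 0 (assuming positive values)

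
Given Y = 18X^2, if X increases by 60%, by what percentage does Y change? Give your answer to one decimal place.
156.0%

For Y = 18X^2:
If X → X(1 + 0.6)
Then Y → Y · (1 + 0.6)^2
     = Y · 2.5600

Percentage change = ((1 + 0.6)^2 − 1) × 100% = 156.0%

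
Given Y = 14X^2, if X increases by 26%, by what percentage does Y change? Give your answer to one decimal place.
58.8%

For Y = 14X^2:
If X → X(1 + 0.26)
Then Y → Y · (1 + 0.26)^2
     = Y · 1.5876

Percentage change = ((1 + 0.26)^2 − 1) × 100% ≈ 58.8%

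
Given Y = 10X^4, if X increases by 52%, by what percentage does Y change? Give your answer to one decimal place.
433.8%

For Y = 10X^4:
If X → X(1 + 0.52)
Then Y → Y · (1 + 0.52)^4
     ≈ Y · 5.3379

Percentage change = ((1 + 0.52)^4 − 1) × 100% ≈ 433.8%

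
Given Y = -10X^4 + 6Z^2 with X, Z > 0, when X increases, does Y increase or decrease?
Y decreases

Taking the partial derivative:
∂Y/∂X = -40X^3

∂Y/∂X = -40X^3 < 0 (assuming positive values)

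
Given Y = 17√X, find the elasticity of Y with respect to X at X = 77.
Elasticity = 1/2

Elasticity = (dY/dX) · (X/Y)

dY/dX = 17/(2·√X)
At X = 77: dY/dX = 17·√77/154, Y = 17·√77

Elasticity = (17·√77/154) · (77 / (17·√77)) = 1/2

Interpretation: for a small percentage change in X, the percentage change in Y is approximately 0.50 times as large.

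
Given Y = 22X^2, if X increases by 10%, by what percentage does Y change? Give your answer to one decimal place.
21.0%

For Y = 22X^2:
If X → X(1 + 0.1)
Then Y → Y · (1 + 0.1)^2
     = Y · 1.2100

Percentage change = ((1 + 0.1)^2 − 1) × 100% = 21.0%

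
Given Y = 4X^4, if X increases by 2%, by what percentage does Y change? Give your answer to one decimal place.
8.2%

For Y = 4X^4:
If X → X(1 + 0.02)
Then Y → Y · (1 + 0.02)^4
     ≈ Y · 1.0824

Percentage change = ((1 + 0.02)^4 − 1) × 100% ≈ 8.2%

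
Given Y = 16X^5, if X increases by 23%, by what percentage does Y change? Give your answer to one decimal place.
181.5%

For Y = 16X^5:
If X → X(1 + 0.23)
Then Y → Y · (1 + 0.23)^5
     ≈ Y · 2.8153

Percentage change = ((1 + 0.23)^5 − 1) × 100% ≈ 181.5%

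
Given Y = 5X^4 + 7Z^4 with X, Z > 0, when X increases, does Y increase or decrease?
Y increases

Taking the partial derivative:
∂Y/∂X = 20X^3

∂Y/∂X = 20X^3 > 0 (assuming positive values)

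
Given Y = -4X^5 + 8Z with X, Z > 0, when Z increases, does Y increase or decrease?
Y increases

Taking the partial derivative:
∂Y/∂Z = 8

∂Y/∂Z = 8 > 0 (assuming positive values)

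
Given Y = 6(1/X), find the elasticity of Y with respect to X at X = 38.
Elasticity = -1

Elasticity = (dY/dX) · (X/Y)

dY/dX = -6/X²
At X = 38: dY/dX = -3/722, Y = 3/19

Elasticity = (-3/722) · (38 / (3/19)) = -1

Interpretation: for a small percentage change in X, the percentage change in Y is approximately -1.00 times as large.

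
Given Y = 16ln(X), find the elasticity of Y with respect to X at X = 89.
Elasticity = 1/ln(89) ≈ 0.2228

Elasticity = (dY/dX) · (X/Y)

dY/dX = 16/X
At X = 89: dY/dX = 16/89, Y = 16·ln(89)

Elasticity = (16/89) · (89 / (16·ln(89))) = 1/ln(89) ≈ 0.2228

Interpretation: for a small percentage change in X, the percentage change in Y is approximately 0.22 times as large.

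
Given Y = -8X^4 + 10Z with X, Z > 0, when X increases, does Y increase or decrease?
Y decreases

Taking the partial derivative:
∂Y/∂X = -32X^3

∂Y/∂X = -32X^3 < 0 (assuming positive values)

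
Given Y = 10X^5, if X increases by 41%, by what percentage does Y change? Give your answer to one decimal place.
457.3%

For Y = 10X^5:
If X → X(1 + 0.41)
Then Y → Y · (1 + 0.41)^5
     ≈ Y · 5.5731

Percentage change = ((1 + 0.41)^5 − 1) × 100% ≈ 457.3%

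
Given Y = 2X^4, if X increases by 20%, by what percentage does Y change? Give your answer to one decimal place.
107.4%

For Y = 2X^4:
If X → X(1 + 0.2)
Then Y → Y · (1 + 0.2)^4
     = Y · 2.0736

Percentage change = ((1 + 0.2)^4 − 1) × 100% ≈ 107.4%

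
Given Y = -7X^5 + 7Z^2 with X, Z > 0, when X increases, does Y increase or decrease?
Y decreases

Taking the partial derivative:
∂Y/∂X = -35X^4

∂Y/∂X = -35X^4 < 0 (assuming positive values)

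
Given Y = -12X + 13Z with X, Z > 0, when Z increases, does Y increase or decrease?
Y increases

Taking the partial derivative:
∂Y/∂Z = 13

∂Y/∂Z = 13 > 0 (assuming positive values)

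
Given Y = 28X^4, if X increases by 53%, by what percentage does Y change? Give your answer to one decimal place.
448.0%

For Y = 28X^4:
If X → X(1 + 0.53)
Then Y → Y · (1 + 0.53)^4
     ≈ Y · 5.4798

Percentage change = ((1 + 0.53)^4 − 1) × 100% ≈ 448.0%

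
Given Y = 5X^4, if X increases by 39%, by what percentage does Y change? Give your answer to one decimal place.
273.3%

For Y = 5X^4:
If X → X(1 + 0.39)
Then Y → Y · (1 + 0.39)^4
     ≈ Y · 3.7330

Percentage change = ((1 + 0.39)^4 − 1) × 100% ≈ 273.3%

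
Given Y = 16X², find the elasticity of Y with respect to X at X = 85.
Elasticity = 2

Elasticity = (dY/dX) · (X/Y)

dY/dX = 32·X
At X = 85: dY/dX = 2720, Y = 115600

Elasticity = 2720 · (85 / 115600) = 2

Interpretation: for a small percentage change in X, the percentage change in Y is approximately 2.00 times as large.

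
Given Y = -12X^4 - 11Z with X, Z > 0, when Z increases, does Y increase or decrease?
Y decreases

Taking the partial derivative:
∂Y/∂Z = -11

∂Y/∂Z = -11 < 0 (assuming positive values)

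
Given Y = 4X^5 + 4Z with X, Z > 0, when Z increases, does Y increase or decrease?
Y increases

Taking the partial derivative:
∂Y/∂Z = 4

∂Y/∂Z = 4 > 0 (assuming positive values)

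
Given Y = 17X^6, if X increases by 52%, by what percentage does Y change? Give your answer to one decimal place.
1133.3%

For Y = 17X^6:
If X → X(1 + 0.52)
Then Y → Y · (1 + 0.52)^6
     ≈ Y · 12.3328

Percentage change = ((1 + 0.52)^6 − 1) × 100% ≈ 1133.3%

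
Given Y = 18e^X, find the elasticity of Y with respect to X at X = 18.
Elasticity = 18

Elasticity = (dY/dX) · (X/Y)

dY/dX = 18·e^X
At X = 18: dY/dX = 18·e^18, Y = 18·e^18

Elasticity = (18·e^18) · (18 / (18·e^18)) = 18

Interpretation: for a small percentage change in X, the percentage change in Y is approximately 18.00 times as large.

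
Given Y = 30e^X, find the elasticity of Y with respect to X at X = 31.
Elasticity = 31

Elasticity = (dY/dX) · (X/Y)

dY/dX = 30·e^X
At X = 31: dY/dX = 30·e^31, Y = 30·e^31

Elasticity = (30·e^31) · (31 / (30·e^31)) = 31

Interpretation: for a small percentage change in X, the percentage change in Y is approximately 31.00 times as large.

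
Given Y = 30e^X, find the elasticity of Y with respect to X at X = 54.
Elasticity = 54

Elasticity = (dY/dX) · (X/Y)

dY/dX = 30·e^X
At X = 54: dY/dX = 30·e^54, Y = 30·e^54

Elasticity = (30·e^54) · (54 / (30·e^54)) = 54

Interpretation: for a small percentage change in X, the percentage change in Y is approximately 54.00 times as large.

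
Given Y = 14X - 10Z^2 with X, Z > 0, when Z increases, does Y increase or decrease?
Y decreases

Taking the partial derivative:
∂Y/∂Z = -20Z

∂Y/∂Z = -20Z < 0 (assuming positive values)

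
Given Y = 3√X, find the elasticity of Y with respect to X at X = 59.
Elasticity = 1/2

Elasticity = (dY/dX) · (X/Y)

dY/dX = 3/(2·√X)
At X = 59: dY/dX = 3·√59/118, Y = 3·√59

Elasticity = (3·√59/118) · (59 / (3·√59)) = 1/2

Interpretation: for a small percentage change in X, the percentage change in Y is approximately 0.50 times as large.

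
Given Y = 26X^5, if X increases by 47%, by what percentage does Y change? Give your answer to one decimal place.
586.4%

For Y = 26X^5:
If X → X(1 + 0.47)
Then Y → Y · (1 + 0.47)^5
     ≈ Y · 6.8641

Percentage change = ((1 + 0.47)^5 − 1) × 100% ≈ 586.4%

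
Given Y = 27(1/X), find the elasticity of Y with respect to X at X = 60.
Elasticity = -1

Elasticity = (dY/dX) · (X/Y)

dY/dX = -27/X²
At X = 60: dY/dX = -3/400, Y = 9/20

Elasticity = (-3/400) · (60 / (9/20)) = -1

Interpretation: for a small percentage change in X, the percentage change in Y is approximately -1.00 times as large.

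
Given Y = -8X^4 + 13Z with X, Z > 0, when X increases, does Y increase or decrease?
Y decreases

Taking the partial derivative:
∂Y/∂X = -32X^3

∂Y/∂X = -32X^3 < 0 (assuming positive values)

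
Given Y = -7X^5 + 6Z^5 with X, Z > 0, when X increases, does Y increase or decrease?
Y decreases

Taking the partial derivative:
∂Y/∂X = -35X^4

∂Y/∂X = -35X^4 < 0 (assuming positive values)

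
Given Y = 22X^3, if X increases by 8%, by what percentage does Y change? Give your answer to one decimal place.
26.0%

For Y = 22X^3:
If X → X(1 + 0.08)
Then Y → Y · (1 + 0.08)^3
     ≈ Y · 1.2597

Percentage change = ((1 + 0.08)^3 − 1) × 100% ≈ 26.0%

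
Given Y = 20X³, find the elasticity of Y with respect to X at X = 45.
Elasticity = 3

Elasticity = (dY/dX) · (X/Y)

dY/dX = 60·X²
At X = 45: dY/dX = 121500, Y = 1822500

Elasticity = 121500 · (45 / 1822500) = 3

Interpretation: for a small percentage change in X, the percentage change in Y is approximately 3.00 times as large.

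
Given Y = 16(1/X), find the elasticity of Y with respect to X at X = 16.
Elasticity = -1

Elasticity = (dY/dX) · (X/Y)

dY/dX = -16/X²
At X = 16: dY/dX = -1/16, Y = 1

Elasticity = (-1/16) · (16 / 1) = -1

Interpretation: for a small percentage change in X, the percentage change in Y is approximately -1.00 times as large.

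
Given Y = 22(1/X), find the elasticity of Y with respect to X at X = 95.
Elasticity = -1

Elasticity = (dY/dX) · (X/Y)

dY/dX = -22/X²
At X = 95: dY/dX = -22/9025, Y = 22/95

Elasticity = (-22/9025) · (95 / (22/95)) = -1

Interpretation: for a small percentage change in X, the percentage change in Y is approximately -1.00 times as large.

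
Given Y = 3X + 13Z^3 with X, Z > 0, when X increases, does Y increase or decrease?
Y increases

Taking the partial derivative:
∂Y/∂X = 3

∂Y/∂X = 3 > 0 (assuming positive values)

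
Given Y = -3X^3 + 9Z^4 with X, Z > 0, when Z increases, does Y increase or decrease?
Y increases

Taking the partial derivative:
∂Y/∂Z = 36Z^3

∂Y/∂Z = 36Z^3 > 0 (assuming positive values)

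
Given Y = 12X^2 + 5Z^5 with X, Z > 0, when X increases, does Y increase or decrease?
Y increases

Taking the partial derivative:
∂Y/∂X = 24X

∂Y/∂X = 24X > 0 (assuming positive values)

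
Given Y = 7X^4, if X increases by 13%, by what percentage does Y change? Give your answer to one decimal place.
63.0%

For Y = 7X^4:
If X → X(1 + 0.13)
Then Y → Y · (1 + 0.13)^4
     ≈ Y · 1.6305

Percentage change = ((1 + 0.13)^4 − 1) × 100% ≈ 63.0%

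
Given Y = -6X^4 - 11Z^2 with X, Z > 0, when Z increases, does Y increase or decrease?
Y decreases

Taking the partial derivative:
∂Y/∂Z = -22Z

∂Y/∂Z = -22Z < 0 (assuming positive values)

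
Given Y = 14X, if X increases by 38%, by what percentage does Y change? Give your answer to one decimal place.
38.0%

For Y = 14X:
If X → X(1 + 0.38)
Then Y → Y · (1 + 0.38)^1
     = Y · 1.3800

Percentage change = ((1 + 0.38)^1 − 1) × 100% = 38.0%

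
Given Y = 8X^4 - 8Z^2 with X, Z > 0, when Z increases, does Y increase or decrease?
Y decreases

Taking the partial derivative:
∂Y/∂Z = -16Z

∂Y/∂Z = -16Z < 0 (assuming positive values)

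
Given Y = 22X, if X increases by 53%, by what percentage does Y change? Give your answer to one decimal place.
53.0%

For Y = 22X:
If X → X(1 + 0.53)
Then Y → Y · (1 + 0.53)^1
     = Y · 1.5300

Percentage change = ((1 + 0.53)^1 − 1) × 100% = 53.0%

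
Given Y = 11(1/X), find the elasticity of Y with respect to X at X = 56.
Elasticity = -1

Elasticity = (dY/dX) · (X/Y)

dY/dX = -11/X²
At X = 56: dY/dX = -11/3136, Y = 11/56

Elasticity = (-11/3136) · (56 / (11/56)) = -1

Interpretation: for a small percentage change in X, the percentage change in Y is approximately -1.00 times as large.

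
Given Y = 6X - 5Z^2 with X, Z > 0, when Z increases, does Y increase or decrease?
Y decreases

Taking the partial derivative:
∂Y/∂Z = -10Z

∂Y/∂Z = -10Z < 0 (assuming positive values)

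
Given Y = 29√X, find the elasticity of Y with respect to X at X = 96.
Elasticity = 1/2

Elasticity = (dY/dX) · (X/Y)

dY/dX = 29/(2·√X)
At X = 96: dY/dX = 29·√6/48, Y = 116·√6

Elasticity = (29·√6/48) · (96 / (116·√6)) = 1/2

Interpretation: for a small percentage change in X, the percentage change in Y is approximately 0.50 times as large.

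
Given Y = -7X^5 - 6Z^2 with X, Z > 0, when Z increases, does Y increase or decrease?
Y decreases

Taking the partial derivative:
∂Y/∂Z = -12Z

∂Y/∂Z = -12Z < 0 (assuming positive values)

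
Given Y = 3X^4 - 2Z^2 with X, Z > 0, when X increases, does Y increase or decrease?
Y increases

Taking the partial derivative:
∂Y/∂X = 12X^3

∂Y/∂X = 12X^3 > 0 (assuming positive values)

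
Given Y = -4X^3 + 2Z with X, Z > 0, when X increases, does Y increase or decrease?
Y decreases

Taking the partial derivative:
∂Y/∂X = -12X^2

∂Y/∂X = -12X^2 < 0 (assuming positive values)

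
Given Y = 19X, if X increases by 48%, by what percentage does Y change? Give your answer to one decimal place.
48.0%

For Y = 19X:
If X → X(1 + 0.48)
Then Y → Y · (1 + 0.48)^1
     = Y · 1.4800

Percentage change = ((1 + 0.48)^1 − 1) × 100% = 48.0%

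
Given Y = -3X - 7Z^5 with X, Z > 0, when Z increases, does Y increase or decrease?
Y decreases

Taking the partial derivative:
∂Y/∂Z = -35Z^4

∂Y/∂Z = -35Z^4 < 0 (assuming positive values)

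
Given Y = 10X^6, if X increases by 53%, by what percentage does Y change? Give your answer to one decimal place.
1182.8%

For Y = 10X^6:
If X → X(1 + 0.53)
Then Y → Y · (1 + 0.53)^6
     ≈ Y · 12.8277

Percentage change = ((1 + 0.53)^6 − 1) × 100% ≈ 1182.8%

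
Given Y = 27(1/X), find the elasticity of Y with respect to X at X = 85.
Elasticity = -1

Elasticity = (dY/dX) · (X/Y)

dY/dX = -27/X²
At X = 85: dY/dX = -27/7225, Y = 27/85

Elasticity = (-27/7225) · (85 / (27/85)) = -1

Interpretation: for a small percentage change in X, the percentage change in Y is approximately -1.00 times as large.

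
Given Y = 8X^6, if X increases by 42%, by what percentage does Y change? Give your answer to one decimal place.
719.8%

For Y = 8X^6:
If X → X(1 + 0.42)
Then Y → Y · (1 + 0.42)^6
     ≈ Y · 8.1984

Percentage change = ((1 + 0.42)^6 − 1) × 100% ≈ 719.8%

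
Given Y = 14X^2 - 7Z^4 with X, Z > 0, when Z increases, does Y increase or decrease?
Y decreases

Taking the partial derivative:
∂Y/∂Z = -28Z^3

∂Y/∂Z = -28Z^3 < 0 (assuming positive values)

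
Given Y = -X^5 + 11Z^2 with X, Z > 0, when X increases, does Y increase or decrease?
Y decreases

Taking the partial derivative:
∂Y/∂X = -5X^4

∂Y/∂X = -5X^4 < 0 (assuming positive values)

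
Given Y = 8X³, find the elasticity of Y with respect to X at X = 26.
Elasticity = 3

Elasticity = (dY/dX) · (X/Y)

dY/dX = 24·X²
At X = 26: dY/dX = 16224, Y = 140608

Elasticity = 16224 · (26 / 140608) = 3

Interpretation: for a small percentage change in X, the percentage change in Y is approximately 3.00 times as large.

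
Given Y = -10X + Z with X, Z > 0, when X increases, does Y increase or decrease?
Y decreases

Taking the partial derivative:
∂Y/∂X = -10

∂Y/∂X = -10 < 0 (assuming positive values)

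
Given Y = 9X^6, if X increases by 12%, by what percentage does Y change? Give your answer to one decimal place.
97.4%

For Y = 9X^6:
If X → X(1 + 0.12)
Then Y → Y · (1 + 0.12)^6
     ≈ Y · 1.9738

Percentage change = ((1 + 0.12)^6 − 1) × 100% ≈ 97.4%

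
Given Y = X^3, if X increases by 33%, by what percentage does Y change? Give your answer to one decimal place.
135.3%

For Y = X^3:
If X → X(1 + 0.33)
Then Y → Y · (1 + 0.33)^3
     ≈ Y · 2.3526

Percentage change = ((1 + 0.33)^3 − 1) × 100% ≈ 135.3%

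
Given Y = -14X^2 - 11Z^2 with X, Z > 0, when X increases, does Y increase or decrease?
Y decreases

Taking the partial derivative:
∂Y/∂X = -28X

∂Y/∂X = -28X < 0 (assuming positive values)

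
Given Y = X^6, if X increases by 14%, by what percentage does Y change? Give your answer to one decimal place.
119.5%

For Y = X^6:
If X → X(1 + 0.14)
Then Y → Y · (1 + 0.14)^6
     ≈ Y · 2.1950

Percentage change = ((1 + 0.14)^6 − 1) × 100% ≈ 119.5%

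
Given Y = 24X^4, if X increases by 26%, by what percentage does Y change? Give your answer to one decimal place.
152.0%

For Y = 24X^4:
If X → X(1 + 0.26)
Then Y → Y · (1 + 0.26)^4
     ≈ Y · 2.5205

Percentage change = ((1 + 0.26)^4 − 1) × 100% ≈ 152.0%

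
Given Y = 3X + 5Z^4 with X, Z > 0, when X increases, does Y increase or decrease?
Y increases

Taking the partial derivative:
∂Y/∂X = 3

∂Y/∂X = 3 > 0 (assuming positive values)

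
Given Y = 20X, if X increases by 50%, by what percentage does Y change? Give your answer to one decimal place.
50.0%

For Y = 20X:
If X → X(1 + 0.5)
Then Y → Y · (1 + 0.5)^1
     = Y · 1.5000

Percentage change = ((1 + 0.5)^1 − 1) × 100% = 50.0%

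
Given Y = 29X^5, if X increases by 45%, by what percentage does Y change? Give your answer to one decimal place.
541.0%

For Y = 29X^5:
If X → X(1 + 0.45)
Then Y → Y · (1 + 0.45)^5
     ≈ Y · 6.4097

Percentage change = ((1 + 0.45)^5 − 1) × 100% ≈ 541.0%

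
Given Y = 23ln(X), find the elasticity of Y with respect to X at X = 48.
Elasticity = 1/ln(48) ≈ 0.2583

Elasticity = (dY/dX) · (X/Y)

dY/dX = 23/X
At X = 48: dY/dX = 23/48, Y = 23·ln(48)

Elasticity = (23/48) · (48 / (23·ln(48))) = 1/ln(48) ≈ 0.2583

Interpretation: for a small percentage change in X, the percentage change in Y is approximately 0.26 times as large.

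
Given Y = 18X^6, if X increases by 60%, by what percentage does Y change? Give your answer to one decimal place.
1577.7%

For Y = 18X^6:
If X → X(1 + 0.6)
Then Y → Y · (1 + 0.6)^6
     ≈ Y · 16.7772

Percentage change = ((1 + 0.6)^6 − 1) × 100% ≈ 1577.7%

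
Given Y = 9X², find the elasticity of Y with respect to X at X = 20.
Elasticity = 2

Elasticity = (dY/dX) · (X/Y)

dY/dX = 18·X
At X = 20: dY/dX = 360, Y = 3600

Elasticity = 360 · (20 / 3600) = 2

Interpretation: for a small percentage change in X, the percentage change in Y is approximately 2.00 times as large.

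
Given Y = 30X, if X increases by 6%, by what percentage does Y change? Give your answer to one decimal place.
6.0%

For Y = 30X:
If X → X(1 + 0.06)
Then Y → Y · (1 + 0.06)^1
     = Y · 1.0600

Percentage change = ((1 + 0.06)^1 − 1) × 100% = 6.0%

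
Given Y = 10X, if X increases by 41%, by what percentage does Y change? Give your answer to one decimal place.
41.0%

For Y = 10X:
If X → X(1 + 0.41)
Then Y → Y · (1 + 0.41)^1
     = Y · 1.4100

Percentage change = ((1 + 0.41)^1 − 1) × 100% = 41.0%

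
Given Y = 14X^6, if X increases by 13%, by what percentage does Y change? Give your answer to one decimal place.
108.2%

For Y = 14X^6:
If X → X(1 + 0.13)
Then Y → Y · (1 + 0.13)^6
     ≈ Y · 2.0820

Percentage change = ((1 + 0.13)^6 − 1) × 100% ≈ 108.2%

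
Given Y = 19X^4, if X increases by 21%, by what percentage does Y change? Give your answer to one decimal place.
114.4%

For Y = 19X^4:
If X → X(1 + 0.21)
Then Y → Y · (1 + 0.21)^4
     ≈ Y · 2.1436

Percentage change = ((1 + 0.21)^4 − 1) × 100% ≈ 114.4%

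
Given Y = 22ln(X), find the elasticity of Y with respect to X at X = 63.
Elasticity = 1/ln(63) ≈ 0.2414

Elasticity = (dY/dX) · (X/Y)

dY/dX = 22/X
At X = 63: dY/dX = 22/63, Y = 22·ln(63)

Elasticity = (22/63) · (63 / (22·ln(63))) = 1/ln(63) ≈ 0.2414

Interpretation: for a small percentage change in X, the percentage change in Y is approximately 0.24 times as large.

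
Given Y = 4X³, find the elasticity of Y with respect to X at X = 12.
Elasticity = 3

Elasticity = (dY/dX) · (X/Y)

dY/dX = 12·X²
At X = 12: dY/dX = 1728, Y = 6912

Elasticity = 1728 · (12 / 6912) = 3

Interpretation: for a small percentage change in X, the percentage change in Y is approximately 3.00 times as large.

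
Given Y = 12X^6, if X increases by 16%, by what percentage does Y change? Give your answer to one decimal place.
143.6%

For Y = 12X^6:
If X → X(1 + 0.16)
Then Y → Y · (1 + 0.16)^6
     ≈ Y · 2.4364

Percentage change = ((1 + 0.16)^6 − 1) × 100% ≈ 143.6%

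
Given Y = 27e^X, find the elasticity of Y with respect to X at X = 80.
Elasticity = 80

Elasticity = (dY/dX) · (X/Y)

dY/dX = 27·e^X
At X = 80: dY/dX = 27·e^80, Y = 27·e^80

Elasticity = (27·e^80) · (80 / (27·e^80)) = 80

Interpretation: for a small percentage change in X, the percentage change in Y is approximately 80.00 times as large.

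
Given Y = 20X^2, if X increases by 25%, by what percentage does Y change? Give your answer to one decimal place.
56.3%

For Y = 20X^2:
If X → X(1 + 0.25)
Then Y → Y · (1 + 0.25)^2
     = Y · 1.5625

Percentage change = ((1 + 0.25)^2 − 1) × 100% ≈ 56.3%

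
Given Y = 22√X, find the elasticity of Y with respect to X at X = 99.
Elasticity = 1/2

Elasticity = (dY/dX) · (X/Y)

dY/dX = 11/√X
At X = 99: dY/dX = √11/3, Y = 66·√11

Elasticity = (√11/3) · (99 / (66·√11)) = 1/2

Interpretation: for a small percentage change in X, the percentage change in Y is approximately 0.50 times as large.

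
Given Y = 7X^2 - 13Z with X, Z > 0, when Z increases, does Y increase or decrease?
Y decreases

Taking the partial derivative:
∂Y/∂Z = -13

∂Y/∂Z = -13 < 0 (assuming positive values)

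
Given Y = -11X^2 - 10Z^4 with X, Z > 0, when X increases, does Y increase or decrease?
Y decreases

Taking the partial derivative:
∂Y/∂X = -22X

∂Y/∂X = -22X < 0 (assuming positive values)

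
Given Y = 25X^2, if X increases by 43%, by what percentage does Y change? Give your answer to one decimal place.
104.5%

For Y = 25X^2:
If X → X(1 + 0.43)
Then Y → Y · (1 + 0.43)^2
     = Y · 2.0449

Percentage change = ((1 + 0.43)^2 − 1) × 100% ≈ 104.5%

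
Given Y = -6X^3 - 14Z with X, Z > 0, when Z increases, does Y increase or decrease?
Y decreases

Taking the partial derivative:
∂Y/∂Z = -14

∂Y/∂Z = -14 < 0 (assuming positive values)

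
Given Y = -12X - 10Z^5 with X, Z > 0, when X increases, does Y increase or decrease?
Y decreases

Taking the partial derivative:
∂Y/∂X = -12

∂Y/∂X = -12 < 0 (assuming positive values)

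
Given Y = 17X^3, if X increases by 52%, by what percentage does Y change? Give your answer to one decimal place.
251.2%

For Y = 17X^3:
If X → X(1 + 0.52)
Then Y → Y · (1 + 0.52)^3
     ≈ Y · 3.5118

Percentage change = ((1 + 0.52)^3 − 1) × 100% ≈ 251.2%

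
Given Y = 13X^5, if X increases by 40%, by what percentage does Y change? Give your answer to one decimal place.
437.8%

For Y = 13X^5:
If X → X(1 + 0.4)
Then Y → Y · (1 + 0.4)^5
     ≈ Y · 5.3782

Percentage change = ((1 + 0.4)^5 − 1) × 100% ≈ 437.8%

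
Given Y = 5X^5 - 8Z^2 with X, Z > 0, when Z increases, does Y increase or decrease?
Y decreases

Taking the partial derivative:
∂Y/∂Z = -16Z

∂Y/∂Z = -16Z < 0 (assuming positive values)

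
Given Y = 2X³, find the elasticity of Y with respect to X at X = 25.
Elasticity = 3

Elasticity = (dY/dX) · (X/Y)

dY/dX = 6·X²
At X = 25: dY/dX = 3750, Y = 31250

Elasticity = 3750 · (25 / 31250) = 3

Interpretation: for a small percentage change in X, the percentage change in Y is approximately 3.00 times as large.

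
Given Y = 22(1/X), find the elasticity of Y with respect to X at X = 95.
Elasticity = -1

Elasticity = (dY/dX) · (X/Y)

dY/dX = -22/X²
At X = 95: dY/dX = -22/9025, Y = 22/95

Elasticity = (-22/9025) · (95 / (22/95)) = -1

Interpretation: for a small percentage change in X, the percentage change in Y is approximately -1.00 times as large.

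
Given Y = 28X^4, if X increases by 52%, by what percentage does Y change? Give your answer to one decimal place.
433.8%

For Y = 28X^4:
If X → X(1 + 0.52)
Then Y → Y · (1 + 0.52)^4
     ≈ Y · 5.3379

Percentage change = ((1 + 0.52)^4 − 1) × 100% ≈ 433.8%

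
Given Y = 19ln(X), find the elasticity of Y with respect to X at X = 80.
Elasticity = 1/ln(80) ≈ 0.2282

Elasticity = (dY/dX) · (X/Y)

dY/dX = 19/X
At X = 80: dY/dX = 19/80, Y = 19·ln(80)

Elasticity = (19/80) · (80 / (19·ln(80))) = 1/ln(80) ≈ 0.2282

Interpretation: for a small percentage change in X, the percentage change in Y is approximately 0.23 times as large.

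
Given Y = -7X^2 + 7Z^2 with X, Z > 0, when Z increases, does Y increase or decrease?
Y increases

Taking the partial derivative:
∂Y/∂Z = 14Z

∂Y/∂Z = 14Z > 0 (assuming positive values)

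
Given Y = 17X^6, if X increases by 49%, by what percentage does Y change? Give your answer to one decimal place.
994.3%

For Y = 17X^6:
If X → X(1 + 0.49)
Then Y → Y · (1 + 0.49)^6
     ≈ Y · 10.9425

Percentage change = ((1 + 0.49)^6 − 1) × 100% ≈ 994.3%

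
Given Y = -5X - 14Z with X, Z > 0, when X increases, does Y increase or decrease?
Y decreases

Taking the partial derivative:
∂Y/∂X = -5

∂Y/∂X = -5 < 0 (assuming positive values)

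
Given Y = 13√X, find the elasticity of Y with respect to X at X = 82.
Elasticity = 1/2

Elasticity = (dY/dX) · (X/Y)

dY/dX = 13/(2·√X)
At X = 82: dY/dX = 13·√82/164, Y = 13·√82

Elasticity = (13·√82/164) · (82 / (13·√82)) = 1/2

Interpretation: for a small percentage change in X, the percentage change in Y is approximately 0.50 times as large.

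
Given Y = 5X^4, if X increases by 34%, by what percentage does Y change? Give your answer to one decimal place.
222.4%

For Y = 5X^4:
If X → X(1 + 0.34)
Then Y → Y · (1 + 0.34)^4
     ≈ Y · 3.2242

Percentage change = ((1 + 0.34)^4 − 1) × 100% ≈ 222.4%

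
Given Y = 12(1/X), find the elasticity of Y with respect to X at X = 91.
Elasticity = -1

Elasticity = (dY/dX) · (X/Y)

dY/dX = -12/X²
At X = 91: dY/dX = -12/8281, Y = 12/91

Elasticity = (-12/8281) · (91 / (12/91)) = -1

Interpretation: for a small percentage change in X, the percentage change in Y is approximately -1.00 times as large.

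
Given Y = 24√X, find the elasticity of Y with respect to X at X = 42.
Elasticity = 1/2

Elasticity = (dY/dX) · (X/Y)

dY/dX = 12/√X
At X = 42: dY/dX = 2·√42/7, Y = 24·√42

Elasticity = (2·√42/7) · (42 / (24·√42)) = 1/2

Interpretation: for a small percentage change in X, the percentage change in Y is approximately 0.50 times as large.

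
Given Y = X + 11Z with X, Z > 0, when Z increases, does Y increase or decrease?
Y increases

Taking the partial derivative:
∂Y/∂Z = 11

∂Y/∂Z = 11 > 0 (assuming positive values)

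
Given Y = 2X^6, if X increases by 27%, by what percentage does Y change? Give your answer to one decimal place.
319.6%

For Y = 2X^6:
If X → X(1 + 0.27)
Then Y → Y · (1 + 0.27)^6
     ≈ Y · 4.1959

Percentage change = ((1 + 0.27)^6 − 1) × 100% ≈ 319.6%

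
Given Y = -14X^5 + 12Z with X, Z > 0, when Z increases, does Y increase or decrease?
Y increases

Taking the partial derivative:
∂Y/∂Z = 12

∂Y/∂Z = 12 > 0 (assuming positive values)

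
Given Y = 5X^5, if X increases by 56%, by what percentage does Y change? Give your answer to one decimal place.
823.9%

For Y = 5X^5:
If X → X(1 + 0.56)
Then Y → Y · (1 + 0.56)^5
     ≈ Y · 9.2390

Percentage change = ((1 + 0.56)^5 − 1) × 100% ≈ 823.9%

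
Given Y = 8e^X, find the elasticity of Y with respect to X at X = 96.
Elasticity = 96

Elasticity = (dY/dX) · (X/Y)

dY/dX = 8·e^X
At X = 96: dY/dX = 8·e^96, Y = 8·e^96

Elasticity = (8·e^96) · (96 / (8·e^96)) = 96

Interpretation: for a small percentage change in X, the percentage change in Y is approximately 96.00 times as large.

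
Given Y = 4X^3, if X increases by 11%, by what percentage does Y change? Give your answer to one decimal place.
36.8%

For Y = 4X^3:
If X → X(1 + 0.11)
Then Y → Y · (1 + 0.11)^3
     ≈ Y · 1.3676

Percentage change = ((1 + 0.11)^3 − 1) × 100% ≈ 36.8%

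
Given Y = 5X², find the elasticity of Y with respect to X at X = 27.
Elasticity = 2

Elasticity = (dY/dX) · (X/Y)

dY/dX = 10·X
At X = 27: dY/dX = 270, Y = 3645

Elasticity = 270 · (27 / 3645) = 2

Interpretation: for a small percentage change in X, the percentage change in Y is approximately 2.00 times as large.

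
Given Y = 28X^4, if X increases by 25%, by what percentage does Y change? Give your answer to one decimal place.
144.1%

For Y = 28X^4:
If X → X(1 + 0.25)
Then Y → Y · (1 + 0.25)^4
     ≈ Y · 2.4414

Percentage change = ((1 + 0.25)^4 − 1) × 100% ≈ 144.1%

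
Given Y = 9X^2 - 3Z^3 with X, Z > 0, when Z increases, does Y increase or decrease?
Y decreases

Taking the partial derivative:
∂Y/∂Z = -9Z^2

∂Y/∂Z = -9Z^2 < 0 (assuming positive values)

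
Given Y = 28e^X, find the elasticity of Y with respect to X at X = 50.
Elasticity = 50

Elasticity = (dY/dX) · (X/Y)

dY/dX = 28·e^X
At X = 50: dY/dX = 28·e^50, Y = 28·e^50

Elasticity = (28·e^50) · (50 / (28·e^50)) = 50

Interpretation: for a small percentage change in X, the percentage change in Y is approximately 50.00 times as large.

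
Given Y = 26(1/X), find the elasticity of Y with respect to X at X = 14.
Elasticity = -1

Elasticity = (dY/dX) · (X/Y)

dY/dX = -26/X²
At X = 14: dY/dX = -13/98, Y = 13/7

Elasticity = (-13/98) · (14 / (13/7)) = -1

Interpretation: for a small percentage change in X, the percentage change in Y is approximately -1.00 times as large.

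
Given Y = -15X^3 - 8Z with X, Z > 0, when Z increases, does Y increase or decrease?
Y decreases

Taking the partial derivative:
∂Y/∂Z = -8

∂Y/∂Z = -8 < 0 (assuming positive values)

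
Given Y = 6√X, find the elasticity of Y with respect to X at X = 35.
Elasticity = 1/2

Elasticity = (dY/dX) · (X/Y)

dY/dX = 3/√X
At X = 35: dY/dX = 3·√35/35, Y = 6·√35

Elasticity = (3·√35/35) · (35 / (6·√35)) = 1/2

Interpretation: for a small percentage change in X, the percentage change in Y is approximately 0.50 times as large.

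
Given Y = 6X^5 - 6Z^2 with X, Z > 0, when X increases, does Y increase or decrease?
Y increases

Taking the partial derivative:
∂Y/∂X = 30X^4

∂Y/∂X = 30X^4 > 0 (assuming positive values)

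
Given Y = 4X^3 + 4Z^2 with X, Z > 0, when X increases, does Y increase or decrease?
Y increases

Taking the partial derivative:
∂Y/∂X = 12X^2

∂Y/∂X = 12X^2 > 0 (assuming positive values)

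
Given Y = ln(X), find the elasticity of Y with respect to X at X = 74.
Elasticity = 1/ln(74) ≈ 0.2323

Elasticity = (dY/dX) · (X/Y)

dY/dX = 1/X
At X = 74: dY/dX = 1/74, Y = ln(74)

Elasticity = (1/74) · (74 / (ln(74))) = 1/ln(74) ≈ 0.2323

Interpretation: for a small percentage change in X, the percentage change in Y is approximately 0.23 times as large.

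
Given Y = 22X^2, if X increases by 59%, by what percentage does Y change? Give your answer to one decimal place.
152.8%

For Y = 22X^2:
If X → X(1 + 0.59)
Then Y → Y · (1 + 0.59)^2
     = Y · 2.5281

Percentage change = ((1 + 0.59)^2 − 1) × 100% ≈ 152.8%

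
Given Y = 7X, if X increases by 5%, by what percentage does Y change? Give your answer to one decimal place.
5.0%

For Y = 7X:
If X → X(1 + 0.05)
Then Y → Y · (1 + 0.05)^1
     = Y · 1.0500

Percentage change = ((1 + 0.05)^1 − 1) × 100% = 5.0%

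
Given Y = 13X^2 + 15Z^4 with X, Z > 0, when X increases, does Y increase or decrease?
Y increases

Taking the partial derivative:
∂Y/∂X = 26X

∂Y/∂X = 26X > 0 (assuming positive values)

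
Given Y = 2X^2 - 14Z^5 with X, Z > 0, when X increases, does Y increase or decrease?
Y increases

Taking the partial derivative:
∂Y/∂X = 4X

∂Y/∂X = 4X > 0 (assuming positive values)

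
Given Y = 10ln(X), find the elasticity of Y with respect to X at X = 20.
Elasticity = 1/ln(20) ≈ 0.3338

Elasticity = (dY/dX) · (X/Y)

dY/dX = 10/X
At X = 20: dY/dX = 1/2, Y = 10·ln(20)

Elasticity = (1/2) · (20 / (10·ln(20))) = 1/ln(20) ≈ 0.3338

Interpretation: for a small percentage change in X, the percentage change in Y is approximately 0.33 times as large.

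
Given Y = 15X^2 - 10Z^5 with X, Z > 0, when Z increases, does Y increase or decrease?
Y decreases

Taking the partial derivative:
∂Y/∂Z = -50Z^4

∂Y/∂Z = -50Z^4 < 0 (assuming positive values)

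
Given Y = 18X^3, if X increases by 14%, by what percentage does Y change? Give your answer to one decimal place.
48.2%

For Y = 18X^3:
If X → X(1 + 0.14)
Then Y → Y · (1 + 0.14)^3
     ≈ Y · 1.4815

Percentage change = ((1 + 0.14)^3 − 1) × 100% ≈ 48.2%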